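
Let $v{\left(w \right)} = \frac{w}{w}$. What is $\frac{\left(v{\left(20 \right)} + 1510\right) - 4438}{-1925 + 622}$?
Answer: $\frac{2927}{1303} \approx 2.2464$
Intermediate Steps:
$v{\left(w \right)} = 1$
$\frac{\left(v{\left(20 \right)} + 1510\right) - 4438}{-1925 + 622} = \frac{\left(1 + 1510\right) - 4438}{-1925 + 622} = \frac{1511 - 4438}{-1303} = \left(-2927\right) \left(- \frac{1}{1303}\right) = \frac{2927}{1303}$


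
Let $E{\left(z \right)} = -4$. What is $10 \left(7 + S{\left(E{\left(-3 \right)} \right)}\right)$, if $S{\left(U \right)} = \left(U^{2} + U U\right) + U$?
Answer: $350$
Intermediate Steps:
$S{\left(U \right)} = U + 2 U^{2}$ ($S{\left(U \right)} = \left(U^{2} + U^{2}\right) + U = 2 U^{2} + U = U + 2 U^{2}$)
$10 \left(7 + S{\left(E{\left(-3 \right)} \right)}\right) = 10 \left(7 - 4 \left(1 + 2 \left(-4\right)\right)\right) = 10 \left(7 - 4 \left(1 - 8\right)\right) = 10 \left(7 - -28\right) = 10 \left(7 + 28\right) = 10 \cdot 35 = 350$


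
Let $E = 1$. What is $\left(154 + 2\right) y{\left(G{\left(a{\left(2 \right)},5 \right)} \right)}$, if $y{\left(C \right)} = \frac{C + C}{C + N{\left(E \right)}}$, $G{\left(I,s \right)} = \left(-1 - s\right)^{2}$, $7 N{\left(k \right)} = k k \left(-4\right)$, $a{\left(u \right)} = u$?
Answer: $\frac{9828}{31} \approx 317.03$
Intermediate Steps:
$N{\left(k \right)} = - \frac{4 k^{2}}{7}$ ($N{\left(k \right)} = \frac{k k \left(-4\right)}{7} = \frac{k^{2} \left(-4\right)}{7} = \frac{\left(-4\right) k^{2}}{7} = - \frac{4 k^{2}}{7}$)
$y{\left(C \right)} = \frac{2 C}{- \frac{4}{7} + C}$ ($y{\left(C \right)} = \frac{C + C}{C - \frac{4 \cdot 1^{2}}{7}} = \frac{2 C}{C - \frac{4}{7}} = \frac{2 C}{- \frac{4}{7} + C}$)
$\left(154 + 2\right) y{\left(G{\left(a{\left(2 \right)},5 \right)} \right)} = \left(154 + 2\right) \frac{14 \left(1 + 5\right)^{2}}{-4 + 7 \left(1 + 5\right)^{2}} = 156 \frac{14 \cdot 6^{2}}{-4 + 7 \cdot 6^{2}} = 156 \cdot 14 \cdot 36 \frac{1}{-4 + 7 \cdot 36} = 156 \cdot 14 \cdot 36 \frac{1}{-4 + 252} = 156 \cdot 14 \cdot 36 \cdot \frac{1}{248} = 156 \cdot \frac{63}{31} = \frac{9828}{31}$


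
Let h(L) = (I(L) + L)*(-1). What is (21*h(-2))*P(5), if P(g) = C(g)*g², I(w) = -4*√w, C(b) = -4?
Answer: -4200 - 8400*I*√2 ≈ -4200.0 - 11879.0*I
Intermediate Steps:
h(L) = -L + 4*√L (h(L) = (-4*√L + L)*(-1) = (L - 4*√L)*(-1) = -L + 4*√L)
P(g) = -4*g²
(21*h(-2))*P(5) = (21*(-1*(-2) + 4*√(-2)))*(-4*5²) = (21*(2 + 4*(I*√2)))*(-4*25) = (21*(2 + 4*I*√2))*(-100) = (42 + 84*I*√2)*(-100) = -4200 - 8400*I*√2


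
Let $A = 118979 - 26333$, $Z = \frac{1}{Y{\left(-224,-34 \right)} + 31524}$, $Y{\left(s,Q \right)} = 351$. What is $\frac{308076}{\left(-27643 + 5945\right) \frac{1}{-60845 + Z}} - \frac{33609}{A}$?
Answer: $\frac{3075296127723358453}{3559787441250} \approx 8.639 \cdot 10^{5}$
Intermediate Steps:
$Z = \frac{1}{31875}$ ($Z = \frac{1}{351 + 31524} = \frac{1}{31875} \approx 3.1373 \cdot 10^{-5}$)
$A = 92646$ ($A = 118979 - 26333 = 92646$)
$\frac{308076}{\left(-27643 + 5945\right) \frac{1}{-60845 + Z}} - \frac{33609}{A} = \frac{308076}{\left(-27643 + 5945\right) \frac{1}{-60845 + \frac{1}{31875}}} - \frac{33609}{92646} = \frac{308076}{\left(-21698\right) \frac{1}{- \frac{1939434374}{31875}}} - \frac{11203}{30882} = \frac{308076}{\left(-21698\right) \left(- \frac{31875}{1939434374}\right)} - \frac{11203}{30882} = \frac{308076}{\frac{345811875}{969717187}} - \frac{11203}{30882} = 308076 \cdot \frac{969717187}{345811875} - \frac{11203}{30882} = \frac{99582197367404}{115270625} - \frac{11203}{30882} = \frac{3075296127723358453}{3559787441250}$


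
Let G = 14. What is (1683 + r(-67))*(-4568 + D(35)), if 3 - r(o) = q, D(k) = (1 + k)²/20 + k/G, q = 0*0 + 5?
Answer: -75656767/10 ≈ -7.5657e+6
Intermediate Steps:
q = 5 (q = 0 + 5 = 5)
D(k) = k/14 + (1 + k)²/20 (D(k) = (1 + k)²/20 + k/14 = k/14 + (1 + k)²/20)
r(o) = -2 (r(o) = 3 - 1*5 = 3 - 5 = -2)
(1683 + r(-67))*(-4568 + D(35)) = (1683 - 2)*(-4568 + ((1/14)*35 + (1 + 35)²/20)) = 1681*(-4568 + (5/2 + (1/20)*36²)) = 1681*(-4568 + (5/2 + (1/20)*1296)) = 1681*(-4568 + (5/2 + 324/5)) = 1681*(-4568 + 673/10) = 1681*(-45007/10) = -75656767/10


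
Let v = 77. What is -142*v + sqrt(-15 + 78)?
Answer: -10934 + 3*sqrt(7) ≈ -10926.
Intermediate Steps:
-142*v + sqrt(-15 + 78) = -142*77 + sqrt(-15 + 78) = -10934 + sqrt(63) = -10934 + 3*sqrt(7)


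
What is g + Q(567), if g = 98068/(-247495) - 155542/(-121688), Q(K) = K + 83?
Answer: 9801361841253/15058585780 ≈ 650.88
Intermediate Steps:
Q(K) = 83 + K
g = 13281084253/15058585780 (g = 98068*(-1/247495) - 155542*(-1/121688) = -98068/247495 + 77771/60844 = 13281084253/15058585780 ≈ 0.88196)
g + Q(567) = 13281084253/15058585780 + (83 + 567) = 13281084253/15058585780 + 650 = 9801361841253/15058585780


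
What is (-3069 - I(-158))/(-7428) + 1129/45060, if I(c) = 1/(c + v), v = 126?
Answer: 130376839/297516160 ≈ 0.43822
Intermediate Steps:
I(c) = 1/(126 + c) (I(c) = 1/(c + 126) = 1/(126 + c))
(-3069 - I(-158))/(-7428) + 1129/45060 = (-3069 - 1/(126 - 158))/(-7428) + 1129/45060 = (-3069 - 1/(-32))*(-1/7428) + 1129*(1/45060) = (-3069 - 1*(-1/32))*(-1/7428) + 1129/45060 = (-3069 + 1/32)*(-1/7428) + 1129/45060 = -98207/32*(-1/7428) + 1129/45060 = 98207/237696 + 1129/45060 = 130376839/297516160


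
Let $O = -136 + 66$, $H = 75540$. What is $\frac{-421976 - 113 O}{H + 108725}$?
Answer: $- \frac{414066}{184265} \approx -2.2471$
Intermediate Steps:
$O = -70$
$\frac{-421976 - 113 O}{H + 108725} = \frac{-421976 - -7910}{75540 + 108725} = \frac{-421976 + 7910}{184265} = \left(-414066\right) \frac{1}{184265} = - \frac{414066}{184265}$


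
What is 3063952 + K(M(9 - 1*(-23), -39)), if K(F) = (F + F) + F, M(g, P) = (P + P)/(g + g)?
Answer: 98046347/32 ≈ 3.0639e+6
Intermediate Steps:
M(g, P) = P/g (M(g, P) = (2*P)/((2*g)) = (2*P)*(1/(2*g)) = P/g)
K(F) = 3*F (K(F) = 2*F + F = 3*F)
3063952 + K(M(9 - 1*(-23), -39)) = 3063952 + 3*(-39/(9 - 1*(-23))) = 3063952 + 3*(-39/(9 + 23)) = 3063952 + 3*(-39/32) = 3063952 - 117/32 = 98046347/32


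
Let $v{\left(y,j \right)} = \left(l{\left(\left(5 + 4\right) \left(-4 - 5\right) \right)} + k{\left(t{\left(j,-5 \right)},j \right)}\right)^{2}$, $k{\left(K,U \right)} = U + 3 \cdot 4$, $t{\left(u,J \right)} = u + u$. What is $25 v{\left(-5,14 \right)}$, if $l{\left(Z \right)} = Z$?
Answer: $75625$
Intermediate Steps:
$t{\left(u,J \right)} = 2 u$
$k{\left(K,U \right)} = 12 + U$ ($k{\left(K,U \right)} = U + 12 = 12 + U$)
$v{\left(y,j \right)} = \left(-69 + j\right)^{2}$ ($v{\left(y,j \right)} = \left(\left(5 + 4\right) \left(-4 - 5\right) + \left(12 + j\right)\right)^{2} = \left(9 \left(-9\right) + \left(12 + j\right)\right)^{2} = \left(-81 + \left(12 + j\right)\right)^{2} = \left(-69 + j\right)^{2}$)
$25 v{\left(-5,14 \right)} = 25 \left(-69 + 14\right)^{2} = 25 \left(-55\right)^{2} = 25 \cdot 3025 = 75625$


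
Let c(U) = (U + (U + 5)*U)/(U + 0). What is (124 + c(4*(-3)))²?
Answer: 13924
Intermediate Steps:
c(U) = (U + U*(5 + U))/U (c(U) = (U + (5 + U)*U)/U = (U + U*(5 + U))/U)
(124 + c(4*(-3)))² = (124 + (6 + 4*(-3)))² = (124 + (6 - 12))² = (124 - 6)² = 118² = 13924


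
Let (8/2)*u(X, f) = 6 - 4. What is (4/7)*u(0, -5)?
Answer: 2/7 ≈ 0.28571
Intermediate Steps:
u(X, f) = 1/2 (u(X, f) = (6 - 4)/4 = (1/4)*2 = 1/2)
(4/7)*u(0, -5) = (4/7)*(1/2) = 2/7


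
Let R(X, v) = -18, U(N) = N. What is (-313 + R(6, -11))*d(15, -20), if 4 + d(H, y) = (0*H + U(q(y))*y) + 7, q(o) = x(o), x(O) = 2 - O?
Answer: 144647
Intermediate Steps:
q(o) = 2 - o
d(H, y) = 3 + y*(2 - y) (d(H, y) = -4 + ((0*H + (2 - y)*y) + 7) = -4 + ((0 + y*(2 - y)) + 7) = -4 + (y*(2 - y) + 7) = -4 + (7 + y*(2 - y)) = 3 + y*(2 - y))
(-313 + R(6, -11))*d(15, -20) = (-313 - 18)*(3 - 1*(-20)*(-2 - 20)) = -331*(3 - 1*(-20)*(-22)) = -331*(3 - 440) = -331*(-437) = 144647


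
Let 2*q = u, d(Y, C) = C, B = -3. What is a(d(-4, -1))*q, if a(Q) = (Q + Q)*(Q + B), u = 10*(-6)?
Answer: -240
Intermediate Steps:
u = -60
a(Q) = 2*Q*(-3 + Q) (a(Q) = (Q + Q)*(Q - 3) = (2*Q)*(-3 + Q) = 2*Q*(-3 + Q))
q = -30 (q = (½)*(-60) = -30)
a(d(-4, -1))*q = (2*(-1)*(-3 - 1))*(-30) = (2*(-1)*(-4))*(-30) = 8*(-30) = -240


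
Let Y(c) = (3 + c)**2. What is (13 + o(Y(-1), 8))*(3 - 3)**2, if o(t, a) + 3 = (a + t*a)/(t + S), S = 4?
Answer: 0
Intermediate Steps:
o(t, a) = -3 + (a + a*t)/(4 + t) (o(t, a) = -3 + (a + t*a)/(t + 4) = -3 + (a + a*t)/(4 + t))
(13 + o(Y(-1), 8))*(3 - 3)**2 = (13 + (-12 + 8 - 3*(3 - 1)**2 + 8*(3 - 1)**2)/(4 + (3 - 1)**2))*(3 - 3)**2 = (13 + (-12 + 8 - 3*2**2 + 8*2**2)/(4 + 2**2))*0**2 = (13 + (-12 + 8 - 3*4 + 8*4)/(4 + 4))*0 = (13 + (-12 + 8 - 12 + 32)/8)*0 = (13 + (1/8)*16)*0 = (13 + 2)*0 = 15*0 = 0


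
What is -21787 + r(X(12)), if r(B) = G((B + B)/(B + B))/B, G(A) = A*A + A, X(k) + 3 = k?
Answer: -196081/9 ≈ -21787.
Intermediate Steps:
X(k) = -3 + k
G(A) = A + A² (G(A) = A² + A = A + A²)
r(B) = 2/B (r(B) = (((B + B)/(B + B))*(1 + (B + B)/(B + B)))/B = (((2*B)/((2*B)))*(1 + (2*B)/((2*B))))/B = (((2*B)*(1/(2*B)))*(1 + (2*B)*(1/(2*B))))/B = (1*(1 + 1))/B = (1*2)/B = 2/B)
-21787 + r(X(12)) = -21787 + 2/(-3 + 12) = -21787 + 2/9 = -196081/9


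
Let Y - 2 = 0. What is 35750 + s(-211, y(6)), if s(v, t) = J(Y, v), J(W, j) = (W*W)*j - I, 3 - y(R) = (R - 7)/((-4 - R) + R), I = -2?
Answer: 34908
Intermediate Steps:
y(R) = 5/4 + R/4 (y(R) = 3 - (R - 7)/((-4 - R) + R) = 3 - (-7 + R)/(-4) = 3 - (-7 + R)*(-1)/4 = 3 - (7/4 - R/4) = 3 + (-7/4 + R/4) = 5/4 + R/4)
Y = 2 (Y = 2 + 0 = 2)
J(W, j) = 2 + j*W**2 (J(W, j) = (W*W)*j - 1*(-2) = W**2*j + 2 = j*W**2 + 2 = 2 + j*W**2)
s(v, t) = 2 + 4*v (s(v, t) = 2 + v*2**2 = 2 + v*4 = 2 + 4*v)
35750 + s(-211, y(6)) = 35750 + (2 + 4*(-211)) = 35750 + (2 - 844) = 35750 - 842 = 34908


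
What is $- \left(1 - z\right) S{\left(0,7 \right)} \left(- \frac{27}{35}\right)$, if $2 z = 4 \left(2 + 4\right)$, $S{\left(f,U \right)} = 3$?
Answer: $- \frac{891}{35} \approx -25.457$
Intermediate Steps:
$z = 12$ ($z = \frac{4 \left(2 + 4\right)}{2} = \frac{4 \cdot 6}{2} = \frac{1}{2} \cdot 24 = 12$)
$- \left(1 - z\right) S{\left(0,7 \right)} \left(- \frac{27}{35}\right) = - \left(1 - 12\right) 3 \left(- \frac{27}{35}\right) = - \left(1 - 12\right) 3 \left(\left(-27\right) \frac{1}{35}\right) = - \frac{\left(-11\right) 3 \left(-27\right)}{35} = - \frac{\left(-33\right) \left(-27\right)}{35} = \left(-1\right) \frac{891}{35} = - \frac{891}{35}$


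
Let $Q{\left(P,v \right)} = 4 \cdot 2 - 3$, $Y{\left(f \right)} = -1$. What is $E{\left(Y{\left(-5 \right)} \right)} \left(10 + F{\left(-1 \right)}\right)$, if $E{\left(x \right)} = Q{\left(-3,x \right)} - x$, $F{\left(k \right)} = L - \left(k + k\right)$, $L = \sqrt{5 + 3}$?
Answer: $72 + 12 \sqrt{2} \approx 88.971$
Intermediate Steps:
$Q{\left(P,v \right)} = 5$ ($Q{\left(P,v \right)} = 8 - 3 = 5$)
$L = 2 \sqrt{2}$ ($L = \sqrt{8} = 2 \sqrt{2} \approx 2.8284$)
$F{\left(k \right)} = - 2 k + 2 \sqrt{2}$ ($F{\left(k \right)} = 2 \sqrt{2} - \left(k + k\right) = 2 \sqrt{2} - 2 k = - 2 k + 2 \sqrt{2}$)
$E{\left(x \right)} = 5 - x$
$E{\left(Y{\left(-5 \right)} \right)} \left(10 + F{\left(-1 \right)}\right) = \left(5 - -1\right) \left(10 - \left(-2 - 2 \sqrt{2}\right)\right) = \left(5 + 1\right) \left(10 + \left(2 + 2 \sqrt{2}\right)\right) = 6 \left(12 + 2 \sqrt{2}\right) = 72 + 12 \sqrt{2}$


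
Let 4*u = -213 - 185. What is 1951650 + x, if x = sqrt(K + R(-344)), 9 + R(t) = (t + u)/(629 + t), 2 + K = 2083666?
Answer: 1951650 + sqrt(676979003910)/570 ≈ 1.9531e+6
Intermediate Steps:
K = 2083664 (K = -2 + 2083666 = 2083664)
u = -199/2 (u = (-213 - 185)/4 = (1/4)*(-398) = -199/2 ≈ -99.500)
R(t) = -9 + (-199/2 + t)/(629 + t) (R(t) = -9 + (t - 199/2)/(629 + t) = -9 + (-199/2 + t)/(629 + t))
x = sqrt(676979003910)/570 (x = sqrt(2083664 + (-11521 - 16*(-344))/(2*(629 - 344))) = sqrt(2083664 + (1/2)*(-11521 + 5504)/285) = sqrt(2083664 + (1/2)*(1/285)*(-6017)) = sqrt(2083664 - 6017/570) = sqrt(1187682463/570) = sqrt(676979003910)/570 ≈ 1443.5)
1951650 + x = 1951650 + sqrt(676979003910)/570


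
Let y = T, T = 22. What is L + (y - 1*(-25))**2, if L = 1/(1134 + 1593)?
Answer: 6023944/2727 ≈ 2209.0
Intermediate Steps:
y = 22
L = 1/2727 ≈ 0.00036670
L + (y - 1*(-25))**2 = 1/2727 + (22 - 1*(-25))**2 = 1/2727 + (22 + 25)**2 = 1/2727 + 47**2 = 1/2727 + 2209 = 6023944/2727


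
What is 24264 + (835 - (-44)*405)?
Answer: 42919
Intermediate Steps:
24264 + (835 - (-44)*405) = 24264 + (835 - 1*(-17820)) = 24264 + (835 + 17820) = 24264 + 18655 = 42919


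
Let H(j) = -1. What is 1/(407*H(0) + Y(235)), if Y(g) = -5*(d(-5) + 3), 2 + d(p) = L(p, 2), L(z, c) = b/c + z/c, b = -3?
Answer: -1/392 ≈ -0.0025510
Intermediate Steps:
L(z, c) = -3/c + z/c
d(p) = -7/2 + p/2 (d(p) = -2 + (-3 + p)/2 = -2 + (-3/2 + p/2) = -7/2 + p/2)
Y(g) = 15 (Y(g) = -5*((-7/2 + (½)*(-5)) + 3) = -5*((-7/2 - 5/2) + 3) = -5*(-6 + 3) = -5*(-3) = 15)
1/(407*H(0) + Y(235)) = 1/(407*(-1) + 15) = 1/(-407 + 15) = 1/(-392) = -1/392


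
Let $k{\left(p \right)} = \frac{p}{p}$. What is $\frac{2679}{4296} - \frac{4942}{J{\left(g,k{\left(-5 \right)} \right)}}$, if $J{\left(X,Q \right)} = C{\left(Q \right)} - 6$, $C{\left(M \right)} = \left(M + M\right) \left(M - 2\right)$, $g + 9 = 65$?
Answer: $\frac{885511}{1432} \approx 618.37$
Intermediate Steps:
$k{\left(p \right)} = 1$
$g = 56$ ($g = -9 + 65 = 56$)
$C{\left(M \right)} = 2 M \left(-2 + M\right)$
$J{\left(X,Q \right)} = -6 + 2 Q \left(-2 + Q\right)$ ($J{\left(X,Q \right)} = 2 Q \left(-2 + Q\right) - 6 = -6 + 2 Q \left(-2 + Q\right)$)
$\frac{2679}{4296} - \frac{4942}{J{\left(g,k{\left(-5 \right)} \right)}} = \frac{2679}{4296} - \frac{4942}{-6 + 2 \cdot 1 \left(-2 + 1\right)} = 2679 \cdot \frac{1}{4296} - \frac{4942}{-6 + 2 \cdot 1 \left(-1\right)} = \frac{893}{1432} - \frac{4942}{-6 - 2} = \frac{893}{1432} - \frac{4942}{-8} = \frac{893}{1432} - - \frac{2471}{4} = \frac{893}{1432} + \frac{2471}{4} = \frac{885511}{1432}$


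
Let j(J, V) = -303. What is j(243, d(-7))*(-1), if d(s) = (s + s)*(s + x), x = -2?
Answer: 303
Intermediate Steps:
d(s) = 2*s*(-2 + s) (d(s) = (s + s)*(s - 2) = (2*s)*(-2 + s) = 2*s*(-2 + s))
j(243, d(-7))*(-1) = -303*(-1) = 303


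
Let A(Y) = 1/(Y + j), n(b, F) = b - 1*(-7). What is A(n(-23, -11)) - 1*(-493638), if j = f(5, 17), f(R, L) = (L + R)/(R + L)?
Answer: 7404569/15 ≈ 4.9364e+5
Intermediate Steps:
f(R, L) = 1 (f(R, L) = (L + R)/(L + R) = 1)
j = 1
n(b, F) = 7 + b (n(b, F) = b + 7 = 7 + b)
A(Y) = 1/(1 + Y) (A(Y) = 1/(Y + 1) = 1/(1 + Y))
A(n(-23, -11)) - 1*(-493638) = 1/(1 + (7 - 23)) - 1*(-493638) = 1/(1 - 16) + 493638 = 1/(-15) + 493638 = -1/15 + 493638 = 7404569/15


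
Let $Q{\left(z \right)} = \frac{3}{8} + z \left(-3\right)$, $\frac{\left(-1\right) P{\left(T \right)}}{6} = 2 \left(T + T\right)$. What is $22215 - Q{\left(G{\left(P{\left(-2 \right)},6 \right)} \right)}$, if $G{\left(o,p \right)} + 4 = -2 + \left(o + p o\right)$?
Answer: $\frac{185637}{8} \approx 23205.0$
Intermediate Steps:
$P{\left(T \right)} = - 24 T$ ($P{\left(T \right)} = - 6 \cdot 2 \left(T + T\right) = - 6 \cdot 2 \cdot 2 T = - 6 \cdot 4 T = - 24 T$)
$G{\left(o,p \right)} = -6 + o + o p$ ($G{\left(o,p \right)} = -4 - \left(2 - o - p o\right) = -4 - \left(2 - o - o p\right) = -4 + \left(-2 + o + o p\right) = -6 + o + o p$)
$Q{\left(z \right)} = \frac{3}{8} - 3 z$ ($Q{\left(z \right)} = 3 \cdot \frac{1}{8} - 3 z = \frac{3}{8} - 3 z$)
$22215 - Q{\left(G{\left(P{\left(-2 \right)},6 \right)} \right)} = 22215 - \left(\frac{3}{8} - 3 \left(-6 - -48 + \left(-24\right) \left(-2\right) 6\right)\right) = 22215 - \left(\frac{3}{8} - 3 \left(-6 + 48 + 48 \cdot 6\right)\right) = 22215 - \left(\frac{3}{8} - 3 \left(-6 + 48 + 288\right)\right) = 22215 - \left(\frac{3}{8} - 990\right) = 22215 - - \frac{7917}{8} = 22215 + \frac{7917}{8} = \frac{185637}{8}$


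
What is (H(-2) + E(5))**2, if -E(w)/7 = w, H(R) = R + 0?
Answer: 1369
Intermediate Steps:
H(R) = R
E(w) = -7*w
(H(-2) + E(5))**2 = (-2 - 7*5)**2 = (-2 - 35)**2 = (-37)**2 = 1369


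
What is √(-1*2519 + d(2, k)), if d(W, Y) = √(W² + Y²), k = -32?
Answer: √(-2519 + 2*√257) ≈ 49.869*I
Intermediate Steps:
√(-1*2519 + d(2, k)) = √(-1*2519 + √(2² + (-32)²)) = √(-2519 + √(4 + 1024)) = √(-2519 + √1028) = √(-2519 + 2*√257)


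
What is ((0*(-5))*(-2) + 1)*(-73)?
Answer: -73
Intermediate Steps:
((0*(-5))*(-2) + 1)*(-73) = (0*(-2) + 1)*(-73) = (0 + 1)*(-73) = 1*(-73) = -73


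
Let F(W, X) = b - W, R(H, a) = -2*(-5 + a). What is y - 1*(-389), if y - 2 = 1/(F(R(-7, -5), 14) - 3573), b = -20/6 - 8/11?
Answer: 46412840/118703 ≈ 391.00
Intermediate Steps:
b = -134/33 (b = -20*1/6 - 8*1/11 = -10/3 - 8/11 = -134/33 ≈ -4.0606)
R(H, a) = 10 - 2*a
F(W, X) = -134/33 - W
y = 237373/118703 (y = 2 + 1/((-134/33 - (10 - 2*(-5))) - 3573) = 2 + 1/((-134/33 - (10 + 10)) - 3573) = 2 + 1/((-134/33 - 1*20) - 3573) = 2 + 1/((-134/33 - 20) - 3573) = 2 + 1/(-794/33 - 3573) = 2 + 1/(-118703/33) = 2 - 33/118703 = 237373/118703 ≈ 1.9997)
y - 1*(-389) = 237373/118703 - 1*(-389) = 237373/118703 + 389 = 46412840/118703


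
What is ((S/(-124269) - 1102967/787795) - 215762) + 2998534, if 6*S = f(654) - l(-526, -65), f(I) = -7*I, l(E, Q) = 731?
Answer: 1634574357135859277/587390981130 ≈ 2.7828e+6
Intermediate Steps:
S = -5309/6 (S = (-7*654 - 1*731)/6 = (-4578 - 731)/6 = (⅙)*(-5309) = -5309/6 ≈ -884.83)
((S/(-124269) - 1102967/787795) - 215762) + 2998534 = ((-5309/6/(-124269) - 1102967/787795) - 215762) + 2998534 = ((-5309/6*(-1/124269) - 1102967*1/787795) - 215762) + 2998534 = ((5309/745614 - 1102967/787795) - 215762) + 2998534 = (-818205233083/587390981130 - 215762) + 2998534 = -126737471075804143/587390981130 + 2998534 = 1634574357135859277/587390981130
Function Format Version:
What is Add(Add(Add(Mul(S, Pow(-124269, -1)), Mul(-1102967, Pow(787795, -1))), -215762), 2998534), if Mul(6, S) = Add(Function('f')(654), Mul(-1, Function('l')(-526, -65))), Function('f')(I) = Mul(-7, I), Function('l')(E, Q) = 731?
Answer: Rational(1634574357135859277, 587390981130) ≈ 2.7828e+6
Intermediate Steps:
S = Rational(-5309, 6) (S = Mul(Rational(1, 6), Add(Mul(-7, 654), Mul(-1, 731))) = Mul(Rational(1, 6), Add(-4578, -731)) = Mul(Rational(1, 6), -5309) = Rational(-5309, 6) ≈ -884.83)
Add(Add(Add(Mul(S, Pow(-124269, -1)), Mul(-1102967, Pow(787795, -1))), -215762), 2998534) = Add(Add(Add(Mul(Rational(-5309, 6), Pow(-124269, -1)), Mul(-1102967, Pow(787795, -1))), -215762), 2998534) = Add(Add(Add(Mul(Rational(-5309, 6), Rational(-1, 124269)), Mul(-1102967, Rational(1, 787795))), -215762), 2998534) = Add(Add(Add(Rational(5309, 745614), Rational(-1102967, 787795)), -215762), 2998534) = Add(Add(Rational(-818205233083, 587390981130), -215762), 2998534) = Add(Rational(-126737471075804143, 587390981130), 2998534) = Rational(1634574357135859277, 587390981130)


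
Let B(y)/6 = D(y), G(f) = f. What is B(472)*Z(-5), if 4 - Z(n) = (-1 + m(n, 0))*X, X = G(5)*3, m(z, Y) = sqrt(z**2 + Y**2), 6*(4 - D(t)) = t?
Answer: 25088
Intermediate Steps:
D(t) = 4 - t/6
B(y) = 24 - y (B(y) = 6*(4 - y/6) = 24 - y)
m(z, Y) = sqrt(Y**2 + z**2)
X = 15 (X = 5*3 = 15)
Z(n) = 19 - 15*sqrt(n**2) (Z(n) = 4 - (-1 + sqrt(0**2 + n**2))*15 = 4 - (-1 + sqrt(0 + n**2))*15 = 4 - (-1 + sqrt(n**2))*15 = 4 - (-15 + 15*sqrt(n**2)) = 4 + (15 - 15*sqrt(n**2)) = 19 - 15*sqrt(n**2))
B(472)*Z(-5) = (24 - 1*472)*(19 - 15*sqrt((-5)**2)) = (24 - 472)*(19 - 15*sqrt(25)) = -448*(19 - 15*5) = -448*(19 - 75) = -448*(-56) = 25088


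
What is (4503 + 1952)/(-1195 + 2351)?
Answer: 6455/1156 ≈ 5.5839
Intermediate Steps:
(4503 + 1952)/(-1195 + 2351) = 6455/1156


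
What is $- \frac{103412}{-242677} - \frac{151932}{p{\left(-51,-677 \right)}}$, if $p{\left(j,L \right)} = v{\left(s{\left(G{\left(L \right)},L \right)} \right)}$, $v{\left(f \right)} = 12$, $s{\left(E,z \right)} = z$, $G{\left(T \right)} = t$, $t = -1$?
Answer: $- \frac{3072430085}{242677} \approx -12661.0$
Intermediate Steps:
$G{\left(T \right)} = -1$
$p{\left(j,L \right)} = 12$
$- \frac{103412}{-242677} - \frac{151932}{p{\left(-51,-677 \right)}} = - \frac{103412}{-242677} - \frac{151932}{12} = \left(-103412\right) \left(- \frac{1}{242677}\right) - 12661 = \frac{103412}{242677} - 12661 = - \frac{3072430085}{242677}$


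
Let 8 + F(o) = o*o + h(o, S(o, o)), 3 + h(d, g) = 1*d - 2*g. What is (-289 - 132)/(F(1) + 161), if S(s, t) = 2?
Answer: -421/148 ≈ -2.8446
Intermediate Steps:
h(d, g) = -3 + d - 2*g (h(d, g) = -3 + (1*d - 2*g) = -3 + (d - 2*g) = -3 + d - 2*g)
F(o) = -15 + o + o² (F(o) = -8 + (o*o + (-3 + o - 2*2)) = -8 + (o² + (-3 + o - 4)) = -8 + (o² + (-7 + o)) = -8 + (-7 + o + o²) = -15 + o + o²)
(-289 - 132)/(F(1) + 161) = (-289 - 132)/((-15 + 1 + 1²) + 161) = -421/((-15 + 1 + 1) + 161) = -421/(-13 + 161) = -421/148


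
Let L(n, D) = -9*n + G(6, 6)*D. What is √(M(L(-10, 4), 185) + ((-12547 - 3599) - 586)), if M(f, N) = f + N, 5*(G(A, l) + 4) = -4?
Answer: I*√411905/5 ≈ 128.36*I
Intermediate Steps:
G(A, l) = -24/5 (G(A, l) = -4 + (⅕)*(-4) = -4 - ⅘ = -24/5)
L(n, D) = -9*n - 24*D/5
M(f, N) = N + f
√(M(L(-10, 4), 185) + ((-12547 - 3599) - 586)) = √((185 + (-9*(-10) - 24/5*4)) + ((-12547 - 3599) - 586)) = √((185 + (90 - 96/5)) + (-16146 - 586)) = √((185 + 354/5) - 16732) = √(1279/5 - 16732) = √(-82381/5) = I*√411905/5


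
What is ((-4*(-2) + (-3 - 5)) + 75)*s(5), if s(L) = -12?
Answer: -900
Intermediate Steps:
((-4*(-2) + (-3 - 5)) + 75)*s(5) = ((-4*(-2) + (-3 - 5)) + 75)*(-12) = ((8 - 8) + 75)*(-12) = (0 + 75)*(-12) = 75*(-12) = -900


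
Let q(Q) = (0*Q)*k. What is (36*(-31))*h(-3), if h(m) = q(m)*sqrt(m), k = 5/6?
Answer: 0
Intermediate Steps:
k = 5/6 (k = 5*(1/6) = 5/6 ≈ 0.83333)
q(Q) = 0 (q(Q) = (0*Q)*(5/6) = 0*(5/6) = 0)
h(m) = 0 (h(m) = 0*sqrt(m) = 0)
(36*(-31))*h(-3) = (36*(-31))*0 = -1116*0 = 0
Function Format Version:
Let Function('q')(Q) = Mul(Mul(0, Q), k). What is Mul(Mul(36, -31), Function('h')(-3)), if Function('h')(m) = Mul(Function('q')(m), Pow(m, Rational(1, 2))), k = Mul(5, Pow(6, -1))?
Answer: 0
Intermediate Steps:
k = Rational(5, 6) (k = Mul(5, Rational(1, 6)) = Rational(5, 6) ≈ 0.83333)
Function('q')(Q) = 0 (Function('q')(Q) = Mul(Mul(0, Q), Rational(5, 6)) = Mul(0, Rational(5, 6)) = 0)
Function('h')(m) = 0 (Function('h')(m) = Mul(0, Pow(m, Rational(1, 2))) = 0)
Mul(Mul(36, -31), Function('h')(-3)) = Mul(Mul(36, -31), 0) = Mul(-1116, 0) = 0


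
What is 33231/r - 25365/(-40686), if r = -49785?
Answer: -9915549/225061390 ≈ -0.044057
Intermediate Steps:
33231/r - 25365/(-40686) = 33231/(-49785) - 25365/(-40686) = 33231*(-1/49785) - 25365*(-1/40686) = -11077/16595 + 8455/13562 = -9915549/225061390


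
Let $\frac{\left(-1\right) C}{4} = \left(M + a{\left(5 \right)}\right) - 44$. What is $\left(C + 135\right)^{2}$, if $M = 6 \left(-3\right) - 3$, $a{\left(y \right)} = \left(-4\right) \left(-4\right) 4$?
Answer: $19321$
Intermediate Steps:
$a{\left(y \right)} = 64$ ($a{\left(y \right)} = 16 \cdot 4 = 64$)
$M = -21$ ($M = -18 - 3 = -21$)
$C = 4$ ($C = - 4 \left(\left(-21 + 64\right) - 44\right) = - 4 \left(43 - 44\right) = \left(-4\right) \left(-1\right) = 4$)
$\left(C + 135\right)^{2} = \left(4 + 135\right)^{2} = 139^{2} = 19321$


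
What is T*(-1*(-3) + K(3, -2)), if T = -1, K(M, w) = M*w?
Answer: 3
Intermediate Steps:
T*(-1*(-3) + K(3, -2)) = -(-1*(-3) + 3*(-2)) = -(3 - 6) = -1*(-3) = 3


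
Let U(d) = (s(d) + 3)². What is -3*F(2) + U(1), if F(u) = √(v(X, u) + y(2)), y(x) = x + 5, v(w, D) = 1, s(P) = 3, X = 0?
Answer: 36 - 6*√2 ≈ 27.515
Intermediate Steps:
y(x) = 5 + x
F(u) = 2*√2 (F(u) = √(1 + (5 + 2)) = √(1 + 7) = √8 = 2*√2)
U(d) = 36 (U(d) = (3 + 3)² = 6² = 36)
-3*F(2) + U(1) = -6*√2 + 36 = 36 - 6*√2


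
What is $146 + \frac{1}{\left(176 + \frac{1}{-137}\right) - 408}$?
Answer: $\frac{4640473}{31785} \approx 146.0$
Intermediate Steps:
$146 + \frac{1}{\left(176 + \frac{1}{-137}\right) - 408} = 146 + \frac{1}{\left(176 - \frac{1}{137}\right) - 408} = 146 + \frac{1}{\frac{24111}{137} - 408} = 146 + \frac{1}{- \frac{31785}{137}} = 146 - \frac{137}{31785} = \frac{4640473}{31785}$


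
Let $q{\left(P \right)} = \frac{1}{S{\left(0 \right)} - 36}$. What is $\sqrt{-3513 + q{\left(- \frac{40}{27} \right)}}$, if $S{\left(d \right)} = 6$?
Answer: $\frac{11 i \sqrt{26130}}{30} \approx 59.271 i$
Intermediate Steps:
$q{\left(P \right)} = - \frac{1}{30}$ ($q{\left(P \right)} = \frac{1}{6 - 36} = \frac{1}{-30} = - \frac{1}{30}$)
$\sqrt{-3513 + q{\left(- \frac{40}{27} \right)}} = \sqrt{-3513 - \frac{1}{30}} = \sqrt{- \frac{105391}{30}} = \frac{11 i \sqrt{26130}}{30}$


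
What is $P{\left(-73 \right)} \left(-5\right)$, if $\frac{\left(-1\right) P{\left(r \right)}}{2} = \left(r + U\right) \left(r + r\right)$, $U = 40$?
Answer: $48180$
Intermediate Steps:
$P{\left(r \right)} = - 4 r \left(40 + r\right)$ ($P{\left(r \right)} = - 2 \left(r + 40\right) \left(r + r\right) = - 2 \left(40 + r\right) 2 r = - 2 \cdot 2 r \left(40 + r\right) = - 4 r \left(40 + r\right)$)
$P{\left(-73 \right)} \left(-5\right) = \left(-4\right) \left(-73\right) \left(40 - 73\right) \left(-5\right) = \left(-4\right) \left(-73\right) \left(-33\right) \left(-5\right) = \left(-9636\right) \left(-5\right) = 48180$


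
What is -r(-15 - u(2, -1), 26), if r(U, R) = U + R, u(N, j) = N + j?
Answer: -10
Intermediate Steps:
r(U, R) = R + U
-r(-15 - u(2, -1), 26) = -(26 + (-15 - (2 - 1))) = -(26 + (-15 - 1*1)) = -(26 + (-15 - 1)) = -(26 - 16) = -1*10 = -10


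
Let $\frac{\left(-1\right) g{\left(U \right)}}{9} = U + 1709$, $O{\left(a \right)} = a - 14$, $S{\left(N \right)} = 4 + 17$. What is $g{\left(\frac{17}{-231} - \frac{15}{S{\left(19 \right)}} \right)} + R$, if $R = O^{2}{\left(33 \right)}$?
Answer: $- \frac{165142}{11} \approx -15013.0$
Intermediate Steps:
$S{\left(N \right)} = 21$
$O{\left(a \right)} = -14 + a$ ($O{\left(a \right)} = a - 14 = -14 + a$)
$R = 361$ ($R = \left(-14 + 33\right)^{2} = 19^{2} = 361$)
$g{\left(U \right)} = -15381 - 9 U$ ($g{\left(U \right)} = - 9 \left(U + 1709\right) = - 9 \left(1709 + U\right) = -15381 - 9 U$)
$g{\left(\frac{17}{-231} - \frac{15}{S{\left(19 \right)}} \right)} + R = \left(-15381 - 9 \left(\frac{17}{-231} - \frac{15}{21}\right)\right) + 361 = \left(-15381 - 9 \left(17 \left(- \frac{1}{231}\right) - \frac{5}{7}\right)\right) + 361 = \left(-15381 - 9 \left(- \frac{17}{231} - \frac{5}{7}\right)\right) + 361 = \left(-15381 - - \frac{78}{11}\right) + 361 = \left(-15381 + \frac{78}{11}\right) + 361 = - \frac{169113}{11} + 361 = - \frac{165142}{11}$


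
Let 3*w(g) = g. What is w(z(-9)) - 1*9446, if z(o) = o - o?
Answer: -9446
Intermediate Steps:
z(o) = 0
w(g) = g/3
w(z(-9)) - 1*9446 = (⅓)*0 - 1*9446 = 0 - 9446 = -9446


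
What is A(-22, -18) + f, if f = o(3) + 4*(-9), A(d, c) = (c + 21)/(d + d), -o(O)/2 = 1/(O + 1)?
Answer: -1609/44 ≈ -36.568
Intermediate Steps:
o(O) = -2/(1 + O) (o(O) = -2/(O + 1) = -2/(1 + O))
A(d, c) = (21 + c)/(2*d) (A(d, c) = (21 + c)/((2*d)) = (21 + c)*(1/(2*d)) = (21 + c)/(2*d))
f = -73/2 (f = -2/(1 + 3) + 4*(-9) = -2/4 - 36 = -2*¼ - 36 = -½ - 36 = -73/2 ≈ -36.500)
A(-22, -18) + f = (½)*(21 - 18)/(-22) - 73/2 = (½)*(-1/22)*3 - 73/2 = -3/44 - 73/2 = -1609/44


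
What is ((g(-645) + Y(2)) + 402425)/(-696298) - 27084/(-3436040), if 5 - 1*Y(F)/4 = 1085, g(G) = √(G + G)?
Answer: -84315385573/149531736245 - I*√1290/696298 ≈ -0.56386 - 5.1582e-5*I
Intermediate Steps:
g(G) = √2*√G (g(G) = √(2*G) = √2*√G)
Y(F) = -4320 (Y(F) = 20 - 4*1085 = 20 - 4340 = -4320)
((g(-645) + Y(2)) + 402425)/(-696298) - 27084/(-3436040) = ((√2*√(-645) - 4320) + 402425)/(-696298) - 27084/(-3436040) = ((√2*(I*√645) - 4320) + 402425)*(-1/696298) - 27084*(-1/3436040) = ((I*√1290 - 4320) + 402425)*(-1/696298) + 6771/859010 = ((-4320 + I*√1290) + 402425)*(-1/696298) + 6771/859010 = (398105 + I*√1290)*(-1/696298) + 6771/859010 = (-398105/696298 - I*√1290/696298) + 6771/859010 = -84315385573/149531736245 - I*√1290/696298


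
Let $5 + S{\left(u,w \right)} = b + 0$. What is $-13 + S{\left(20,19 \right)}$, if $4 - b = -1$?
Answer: $-13$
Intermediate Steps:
$b = 5$ ($b = 4 - -1 = 4 + 1 = 5$)
$S{\left(u,w \right)} = 0$ ($S{\left(u,w \right)} = -5 + \left(5 + 0\right) = -5 + 5 = 0$)
$-13 + S{\left(20,19 \right)} = -13 + 0 = -13$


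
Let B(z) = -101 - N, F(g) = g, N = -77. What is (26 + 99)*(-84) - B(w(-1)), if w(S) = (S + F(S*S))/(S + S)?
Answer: -10476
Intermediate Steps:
w(S) = (S + S²)/(2*S) (w(S) = (S + S*S)/(S + S) = (S + S²)/((2*S)) = (S + S²)*(1/(2*S)) = (S + S²)/(2*S))
B(z) = -24 (B(z) = -101 - 1*(-77) = -101 + 77 = -24)
(26 + 99)*(-84) - B(w(-1)) = (26 + 99)*(-84) - 1*(-24) = 125*(-84) + 24 = -10500 + 24 = -10476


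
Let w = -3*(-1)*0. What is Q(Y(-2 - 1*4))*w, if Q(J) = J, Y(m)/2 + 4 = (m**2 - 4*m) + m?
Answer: 0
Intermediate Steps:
Y(m) = -8 - 6*m + 2*m**2 (Y(m) = -8 + 2*((m**2 - 4*m) + m) = -8 + 2*(m**2 - 3*m) = -8 + (-6*m + 2*m**2) = -8 - 6*m + 2*m**2)
w = 0 (w = 3*0 = 0)
Q(Y(-2 - 1*4))*w = (-8 - 6*(-2 - 1*4) + 2*(-2 - 1*4)**2)*0 = (-8 - 6*(-2 - 4) + 2*(-2 - 4)**2)*0 = (-8 - 6*(-6) + 2*(-6)**2)*0 = (-8 + 36 + 2*36)*0 = (-8 + 36 + 72)*0 = 100*0 = 0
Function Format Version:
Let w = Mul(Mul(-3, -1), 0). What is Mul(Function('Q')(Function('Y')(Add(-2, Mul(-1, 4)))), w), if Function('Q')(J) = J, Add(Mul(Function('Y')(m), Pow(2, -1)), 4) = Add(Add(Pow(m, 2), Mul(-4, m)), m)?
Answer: 0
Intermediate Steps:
Function('Y')(m) = Add(-8, Mul(-6, m), Mul(2, Pow(m, 2))) (Function('Y')(m) = Add(-8, Mul(2, Add(Add(Pow(m, 2), Mul(-4, m)), m))) = Add(-8, Mul(2, Add(Pow(m, 2), Mul(-3, m)))) = Add(-8, Add(Mul(-6, m), Mul(2, Pow(m, 2)))) = Add(-8, Mul(-6, m), Mul(2, Pow(m, 2))))
w = 0 (w = Mul(3, 0) = 0)
Mul(Function('Q')(Function('Y')(Add(-2, Mul(-1, 4)))), w) = Mul(Add(-8, Mul(-6, Add(-2, Mul(-1, 4))), Mul(2, Pow(Add(-2, Mul(-1, 4)), 2))), 0) = Mul(Add(-8, Mul(-6, Add(-2, -4)), Mul(2, Pow(Add(-2, -4), 2))), 0) = Mul(Add(-8, Mul(-6, -6), Mul(2, Pow(-6, 2))), 0) = Mul(Add(-8, 36, Mul(2, 36)), 0) = Mul(Add(-8, 36, 72), 0) = Mul(100, 0) = 0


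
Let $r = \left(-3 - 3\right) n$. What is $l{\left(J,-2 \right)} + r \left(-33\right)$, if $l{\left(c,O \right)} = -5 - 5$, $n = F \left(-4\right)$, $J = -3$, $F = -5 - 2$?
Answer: $5534$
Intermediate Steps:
$F = -7$
$n = 28$ ($n = \left(-7\right) \left(-4\right) = 28$)
$l{\left(c,O \right)} = -10$ ($l{\left(c,O \right)} = -5 - 5 = -10$)
$r = -168$ ($r = \left(-3 - 3\right) 28 = \left(-6\right) 28 = -168$)
$l{\left(J,-2 \right)} + r \left(-33\right) = -10 - -5544 = -10 + 5544 = 5534$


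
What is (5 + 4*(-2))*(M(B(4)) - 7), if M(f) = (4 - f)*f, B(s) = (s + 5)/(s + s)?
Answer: 723/64 ≈ 11.297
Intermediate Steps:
B(s) = (5 + s)/(2*s) (B(s) = (5 + s)/((2*s)) = (5 + s)*(1/(2*s)) = (5 + s)/(2*s))
M(f) = f*(4 - f)
(5 + 4*(-2))*(M(B(4)) - 7) = (5 + 4*(-2))*(((½)*(5 + 4)/4)*(4 - (5 + 4)/(2*4)) - 7) = (5 - 8)*(((½)*(¼)*9)*(4 - 9/(2*4)) - 7) = -3*(9*(4 - 1*9/8)/8 - 7) = -3*(9*(4 - 9/8)/8 - 7) = -3*((9/8)*(23/8) - 7) = -3*(207/64 - 7) = -3*(-241/64) = 723/64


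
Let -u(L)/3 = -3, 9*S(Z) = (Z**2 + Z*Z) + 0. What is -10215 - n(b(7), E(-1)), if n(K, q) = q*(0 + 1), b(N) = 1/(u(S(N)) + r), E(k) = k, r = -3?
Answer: -10214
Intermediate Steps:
S(Z) = 2*Z**2/9 (S(Z) = ((Z**2 + Z*Z) + 0)/9 = ((Z**2 + Z**2) + 0)/9 = (2*Z**2 + 0)/9 = (2*Z**2)/9 = 2*Z**2/9)
u(L) = 9 (u(L) = -3*(-3) = 9)
b(N) = 1/6 (b(N) = 1/(9 - 3) = 1/6)
n(K, q) = q (n(K, q) = q*1 = q)
-10215 - n(b(7), E(-1)) = -10215 - 1*(-1) = -10215 + 1 = -10214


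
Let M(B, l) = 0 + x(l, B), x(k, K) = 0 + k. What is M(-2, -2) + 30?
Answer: 28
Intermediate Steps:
x(k, K) = k
M(B, l) = l (M(B, l) = 0 + l = l)
M(-2, -2) + 30 = -2 + 30 = 28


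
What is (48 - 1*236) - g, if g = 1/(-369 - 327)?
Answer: -130847/696 ≈ -188.00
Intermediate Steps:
g = -1/696 (g = 1/(-696) = -1/696 ≈ -0.0014368)
(48 - 1*236) - g = (48 - 1*236) - 1*(-1/696) = (48 - 236) + 1/696 = -188 + 1/696 = -130847/696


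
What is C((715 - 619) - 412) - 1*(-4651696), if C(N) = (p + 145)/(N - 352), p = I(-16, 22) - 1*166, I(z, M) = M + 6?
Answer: 3107332921/668 ≈ 4.6517e+6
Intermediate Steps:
I(z, M) = 6 + M
p = -138 (p = (6 + 22) - 1*166 = 28 - 166 = -138)
C(N) = 7/(-352 + N) (C(N) = (-138 + 145)/(N - 352) = 7/(-352 + N))
C((715 - 619) - 412) - 1*(-4651696) = 7/(-352 + ((715 - 619) - 412)) - 1*(-4651696) = 7/(-352 + (96 - 412)) + 4651696 = 7/(-352 - 316) + 4651696 = 7/(-668) + 4651696 = 7*(-1/668) + 4651696 = -7/668 + 4651696 = 3107332921/668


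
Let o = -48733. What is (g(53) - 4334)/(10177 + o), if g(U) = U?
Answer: 1427/12852 ≈ 0.11103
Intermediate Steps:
(g(53) - 4334)/(10177 + o) = (53 - 4334)/(10177 - 48733) = -4281/(-38556) = -4281*(-1/38556) = 1427/12852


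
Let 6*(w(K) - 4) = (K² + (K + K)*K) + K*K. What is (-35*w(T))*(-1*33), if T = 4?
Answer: 16940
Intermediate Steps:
w(K) = 4 + 2*K²/3 (w(K) = 4 + ((K² + (K + K)*K) + K*K)/6 = 4 + ((K² + (2*K)*K) + K²)/6 = 4 + ((K² + 2*K²) + K²)/6 = 4 + (3*K² + K²)/6 = 4 + (4*K²)/6 = 4 + 2*K²/3)
(-35*w(T))*(-1*33) = (-35*(4 + (⅔)*4²))*(-1*33) = -35*(4 + (⅔)*16)*(-33) = -35*(4 + 32/3)*(-33) = -35*44/3*(-33) = -1540/3*(-33) = 16940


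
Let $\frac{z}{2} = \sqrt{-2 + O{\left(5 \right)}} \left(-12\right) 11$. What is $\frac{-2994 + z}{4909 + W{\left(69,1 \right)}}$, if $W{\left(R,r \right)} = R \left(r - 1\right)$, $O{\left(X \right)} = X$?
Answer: $- \frac{2994}{4909} - \frac{264 \sqrt{3}}{4909} \approx -0.70305$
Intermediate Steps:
$z = - 264 \sqrt{3}$ ($z = 2 \sqrt{-2 + 5} \left(-12\right) 11 = 2 \sqrt{3} \left(-12\right) 11 = 2 - 12 \sqrt{3} \cdot 11 = 2 \left(- 132 \sqrt{3}\right) = - 264 \sqrt{3} \approx -457.26$)
$W{\left(R,r \right)} = R \left(-1 + r\right)$
$\frac{-2994 + z}{4909 + W{\left(69,1 \right)}} = \frac{-2994 - 264 \sqrt{3}}{4909 + 69 \left(-1 + 1\right)} = \frac{-2994 - 264 \sqrt{3}}{4909 + 69 \cdot 0} = \frac{-2994 - 264 \sqrt{3}}{4909 + 0} = \frac{-2994 - 264 \sqrt{3}}{4909} = \left(-2994 - 264 \sqrt{3}\right) \frac{1}{4909} = - \frac{2994}{4909} - \frac{264 \sqrt{3}}{4909}$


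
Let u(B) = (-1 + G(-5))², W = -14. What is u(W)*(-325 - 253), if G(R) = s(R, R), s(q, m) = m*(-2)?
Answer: -46818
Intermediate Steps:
s(q, m) = -2*m
G(R) = -2*R
u(B) = 81 (u(B) = (-1 - 2*(-5))² = (-1 + 10)² = 9² = 81)
u(W)*(-325 - 253) = 81*(-325 - 253) = 81*(-578) = -46818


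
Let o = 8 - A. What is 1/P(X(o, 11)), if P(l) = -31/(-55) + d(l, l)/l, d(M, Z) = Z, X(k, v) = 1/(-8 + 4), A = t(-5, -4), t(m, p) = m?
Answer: 55/86 ≈ 0.63953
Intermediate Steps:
A = -5
o = 13 (o = 8 - 1*(-5) = 8 + 5 = 13)
X(k, v) = -1/4 (X(k, v) = 1/(-4) = -1/4)
P(l) = 86/55 (P(l) = -31/(-55) + l/l = -31*(-1/55) + 1 = 31/55 + 1 = 86/55)
1/P(X(o, 11)) = 1/(86/55) = 55/86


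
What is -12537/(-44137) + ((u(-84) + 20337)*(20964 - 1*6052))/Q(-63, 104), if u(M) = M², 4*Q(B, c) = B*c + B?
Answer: -24039007914571/97322085 ≈ -2.4700e+5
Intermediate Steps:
Q(B, c) = B/4 + B*c/4 (Q(B, c) = (B*c + B)/4 = (B + B*c)/4 = B/4 + B*c/4)
-12537/(-44137) + ((u(-84) + 20337)*(20964 - 1*6052))/Q(-63, 104) = -12537/(-44137) + (((-84)² + 20337)*(20964 - 1*6052))/(((¼)*(-63)*(1 + 104))) = -12537*(-1/44137) + ((7056 + 20337)*(20964 - 6052))/(((¼)*(-63)*105)) = 12537/44137 + (27393*14912)/(-6615/4) = 12537/44137 + 408484416*(-4/6615) = 12537/44137 - 544645888/2205 = -24039007914571/97322085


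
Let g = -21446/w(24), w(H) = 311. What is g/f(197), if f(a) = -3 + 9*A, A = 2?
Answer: -21446/4665 ≈ -4.5972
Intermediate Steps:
g = -21446/311 ≈ -68.958
f(a) = 15 (f(a) = -3 + 9*2 = -3 + 18 = 15)
g/f(197) = -21446/311/15 = -21446/311*1/15 = -21446/4665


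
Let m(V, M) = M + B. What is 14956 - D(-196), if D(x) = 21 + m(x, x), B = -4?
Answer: 15135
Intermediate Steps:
m(V, M) = -4 + M (m(V, M) = M - 4 = -4 + M)
D(x) = 17 + x (D(x) = 21 + (-4 + x) = 17 + x)
14956 - D(-196) = 14956 - (17 - 196) = 14956 - 1*(-179) = 14956 + 179 = 15135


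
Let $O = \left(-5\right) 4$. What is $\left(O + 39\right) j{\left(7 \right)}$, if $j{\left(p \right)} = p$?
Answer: $133$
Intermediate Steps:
$O = -20$
$\left(O + 39\right) j{\left(7 \right)} = \left(-20 + 39\right) 7 = 19 \cdot 7 = 133$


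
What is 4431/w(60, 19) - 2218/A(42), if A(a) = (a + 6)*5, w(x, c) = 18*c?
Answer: 2823/760 ≈ 3.7145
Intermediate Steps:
A(a) = 30 + 5*a (A(a) = (6 + a)*5 = 30 + 5*a)
4431/w(60, 19) - 2218/A(42) = 4431/((18*19)) - 2218/(30 + 5*42) = 4431/342 - 2218/(30 + 210) = 4431*(1/342) - 2218/240 = 1477/114 - 2218*1/240 = 1477/114 - 1109/120 = 2823/760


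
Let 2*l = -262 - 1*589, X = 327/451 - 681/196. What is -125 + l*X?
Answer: 184727189/176792 ≈ 1044.9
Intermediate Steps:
X = -243039/88396 (X = 327*(1/451) - 681*1/196 = 327/451 - 681/196 = -243039/88396 ≈ -2.7494)
l = -851/2 (l = (-262 - 1*589)/2 = (-262 - 589)/2 = (½)*(-851) = -851/2 ≈ -425.50)
-125 + l*X = -125 - 851/2*(-243039/88396) = -125 + 206826189/176792 = 184727189/176792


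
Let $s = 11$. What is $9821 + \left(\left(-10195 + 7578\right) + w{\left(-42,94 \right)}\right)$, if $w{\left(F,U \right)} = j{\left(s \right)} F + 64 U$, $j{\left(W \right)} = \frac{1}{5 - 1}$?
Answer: $\frac{26419}{2} \approx 13210.0$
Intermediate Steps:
$j{\left(W \right)} = \frac{1}{4}$
$w{\left(F,U \right)} = 64 U + \frac{F}{4}$ ($w{\left(F,U \right)} = \frac{F}{4} + 64 U = 64 U + \frac{F}{4}$)
$9821 + \left(\left(-10195 + 7578\right) + w{\left(-42,94 \right)}\right) = 9821 + \left(\left(-10195 + 7578\right) + \left(64 \cdot 94 + \frac{1}{4} \left(-42\right)\right)\right) = 9821 + \left(-2617 + \left(6016 - \frac{21}{2}\right)\right) = 9821 + \left(-2617 + \frac{12011}{2}\right) = 9821 + \frac{6777}{2} = \frac{26419}{2}$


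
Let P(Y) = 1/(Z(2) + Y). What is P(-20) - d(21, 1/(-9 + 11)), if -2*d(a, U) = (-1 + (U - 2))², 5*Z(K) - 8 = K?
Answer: 221/72 ≈ 3.0694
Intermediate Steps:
Z(K) = 8/5 + K/5
P(Y) = 1/(2 + Y) (P(Y) = 1/((8/5 + (⅕)*2) + Y) = 1/((8/5 + ⅖) + Y) = 1/(2 + Y))
d(a, U) = -(-3 + U)²/2 (d(a, U) = -(-1 + (U - 2))²/2 = -(-1 + (-2 + U))²/2 = -(-3 + U)²/2)
P(-20) - d(21, 1/(-9 + 11)) = 1/(2 - 20) - (-1)*(-3 + 1/(-9 + 11))²/2 = 1/(-18) - (-1)*(-3 + 1/2)²/2 = -1/18 - (-1)*(-3 + ½)²/2 = -1/18 - (-1)*(-5/2)²/2 = -1/18 - (-1)*25/(2*4) = -1/18 - 1*(-25/8) = -1/18 + 25/8 = 221/72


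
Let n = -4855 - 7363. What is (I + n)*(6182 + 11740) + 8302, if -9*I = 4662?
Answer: -228246290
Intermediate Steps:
I = -518 (I = -⅑*4662 = -518)
n = -12218
(I + n)*(6182 + 11740) + 8302 = (-518 - 12218)*(6182 + 11740) + 8302 = -12736*17922 + 8302 = -228254592 + 8302 = -228246290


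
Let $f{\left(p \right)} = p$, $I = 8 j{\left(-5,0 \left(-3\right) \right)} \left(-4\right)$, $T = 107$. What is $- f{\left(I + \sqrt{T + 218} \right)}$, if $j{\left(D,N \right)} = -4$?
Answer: $-128 - 5 \sqrt{13} \approx -146.03$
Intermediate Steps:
$I = 128$ ($I = 8 \left(-4\right) \left(-4\right) = \left(-32\right) \left(-4\right) = 128$)
$- f{\left(I + \sqrt{T + 218} \right)} = - (128 + \sqrt{107 + 218}) = - (128 + \sqrt{325}) = - (128 + 5 \sqrt{13}) = -128 - 5 \sqrt{13}$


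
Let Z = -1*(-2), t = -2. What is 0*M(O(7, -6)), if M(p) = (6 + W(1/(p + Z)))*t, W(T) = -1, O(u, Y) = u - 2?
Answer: 0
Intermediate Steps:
Z = 2
O(u, Y) = -2 + u
M(p) = -10 (M(p) = (6 - 1)*(-2) = 5*(-2) = -10)
0*M(O(7, -6)) = 0*(-10) = 0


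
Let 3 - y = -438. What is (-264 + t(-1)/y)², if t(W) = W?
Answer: 13554780625/194481 ≈ 69697.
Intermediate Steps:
y = 441 (y = 3 - 1*(-438) = 3 + 438 = 441)
(-264 + t(-1)/y)² = (-264 - 1/441)² = (-116425/441)² = 13554780625/194481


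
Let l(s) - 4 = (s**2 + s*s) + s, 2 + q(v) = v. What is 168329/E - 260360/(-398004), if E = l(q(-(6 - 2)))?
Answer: 2393351447/995010 ≈ 2405.4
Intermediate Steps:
q(v) = -2 + v
l(s) = 4 + s + 2*s**2 (l(s) = 4 + ((s**2 + s*s) + s) = 4 + ((s**2 + s**2) + s) = 4 + (2*s**2 + s) = 4 + (s + 2*s**2) = 4 + s + 2*s**2)
E = 70 (E = 4 + (-2 - (6 - 2)) + 2*(-2 - (6 - 2))**2 = 4 + (-2 - 1*4) + 2*(-2 - 1*4)**2 = 4 + (-2 - 4) + 2*(-2 - 4)**2 = 4 - 6 + 2*(-6)**2 = 4 - 6 + 2*36 = 4 - 6 + 72 = 70)
168329/E - 260360/(-398004) = 168329/70 - 260360/(-398004) = 168329*(1/70) - 260360*(-1/398004) = 24047/10 + 65090/99501 = 2393351447/995010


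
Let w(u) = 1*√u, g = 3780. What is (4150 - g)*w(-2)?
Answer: 370*I*√2 ≈ 523.26*I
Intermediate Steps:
w(u) = √u
(4150 - g)*w(-2) = (4150 - 1*3780)*√(-2) = (4150 - 3780)*(I*√2) = 370*(I*√2) = 370*I*√2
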